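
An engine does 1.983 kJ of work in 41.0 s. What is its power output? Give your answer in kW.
Convert to SI: W = 1983.0 J, t = 41.0 s
P = W/t = 1983.0/41.0 = 48.3659 W = 0.04837 kW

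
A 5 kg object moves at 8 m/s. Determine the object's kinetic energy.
KE = ½mv² = ½(5)(8)² = 160.0 J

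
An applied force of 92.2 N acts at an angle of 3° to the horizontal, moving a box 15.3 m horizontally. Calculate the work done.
W = F·d·cosθ = (92.2)(15.3)cos(3°) = 1409 J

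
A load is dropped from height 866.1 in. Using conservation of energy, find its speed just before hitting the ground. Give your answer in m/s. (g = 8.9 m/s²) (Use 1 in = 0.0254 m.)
Convert to SI: h = 21.9989 m
mgh = ½mv² ⇒ v = √(2gh) = √(2·8.9·21.9989) = 19.79 m/s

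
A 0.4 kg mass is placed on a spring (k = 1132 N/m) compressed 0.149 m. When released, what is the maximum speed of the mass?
½kx² = ½mv² ⇒ v = x√(k/m) = (0.149)√(1132/0.4) = 7.926 m/s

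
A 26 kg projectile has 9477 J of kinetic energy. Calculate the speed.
v = √(2·KE/m) = √(2·9477/26) = 27.0 m/s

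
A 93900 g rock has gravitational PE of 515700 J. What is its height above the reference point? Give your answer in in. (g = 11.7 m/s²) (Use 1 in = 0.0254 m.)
Convert to SI: m = 93.9 kg, PE = 515700 J
h = PE/(mg) = 515700/(93.9·11.7) = 469.403 m = 18480 in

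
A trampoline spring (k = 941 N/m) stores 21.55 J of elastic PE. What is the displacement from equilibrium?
x = √(2·PE/k) = √(2·21.55/941) = 0.214 m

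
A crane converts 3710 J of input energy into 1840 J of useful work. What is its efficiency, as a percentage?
η = W_out/W_in = 1840/3710 = 49.6%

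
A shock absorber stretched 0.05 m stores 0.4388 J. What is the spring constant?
k = 2·PE/x² = 2·0.4388/(0.05)² = 351.0 N/m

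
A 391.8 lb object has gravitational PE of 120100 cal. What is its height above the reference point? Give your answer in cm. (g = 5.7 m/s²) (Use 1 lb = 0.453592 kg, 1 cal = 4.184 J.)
Convert to SI: m = 177.717 kg, PE = 502498 J
h = PE/(mg) = 502498/(177.717·5.7) = 496.055 m = 49610 cm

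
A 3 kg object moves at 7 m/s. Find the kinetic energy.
KE = ½mv² = ½(3)(7)² = 73.5 J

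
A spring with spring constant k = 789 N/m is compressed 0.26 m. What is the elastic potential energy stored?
PE = ½kx² = ½(789)(0.26)² = 26.67 J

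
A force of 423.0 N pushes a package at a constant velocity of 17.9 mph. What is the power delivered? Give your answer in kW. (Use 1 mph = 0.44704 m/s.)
Convert to SI: F = 423.0 N, v = 8.00202 m/s
P = Fv = (423.0)(8.00202) = 3384.85 W = 3.385 kW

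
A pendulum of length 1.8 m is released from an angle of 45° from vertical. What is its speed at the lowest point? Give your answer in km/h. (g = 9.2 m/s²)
h = L(1 − cosθ) = 1.8(1 − cos45°) = 0.527208 m
v = √(2gh) = √(2·9.2·0.527208) = 3.11458 m/s = 11.21 km/h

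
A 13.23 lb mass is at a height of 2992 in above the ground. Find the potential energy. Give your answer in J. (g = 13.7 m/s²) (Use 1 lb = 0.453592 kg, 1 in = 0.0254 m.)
Convert to SI: m = 6.00102 kg, h = 75.9968 m
PE = mgh = (6.00102)(13.7)(75.9968) = 6248 J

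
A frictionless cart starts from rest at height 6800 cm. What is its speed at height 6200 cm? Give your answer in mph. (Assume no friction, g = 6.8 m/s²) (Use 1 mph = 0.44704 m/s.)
Convert to SI: h₁−h₂ = 6.0 m
mgh₁ = mgh₂ + ½mv² ⇒ v = √(2g(h₁−h₂)) = √(2·6.8·6.0) = 9.03327 m/s = 20.21 mph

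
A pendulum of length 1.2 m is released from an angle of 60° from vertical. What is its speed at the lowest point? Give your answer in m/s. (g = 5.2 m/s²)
h = L(1 − cosθ) = 1.2(1 − cos60°) = 0.6 m
v = √(2gh) = √(2·5.2·0.6) = 2.498 m/s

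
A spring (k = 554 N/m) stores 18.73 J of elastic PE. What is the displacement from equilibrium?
x = √(2·PE/k) = √(2·18.73/554) = 0.26 m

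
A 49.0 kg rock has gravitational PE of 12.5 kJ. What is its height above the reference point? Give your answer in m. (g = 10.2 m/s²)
Convert to SI: m = 49.0 kg, PE = 12500.0 J
h = PE/(mg) = 12500.0/(49.0·10.2) = 25.01 m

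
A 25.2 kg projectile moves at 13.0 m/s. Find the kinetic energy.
KE = ½mv² = ½(25.2)(13.0)² = 2129 J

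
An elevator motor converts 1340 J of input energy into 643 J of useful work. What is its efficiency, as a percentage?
η = W_out/W_in = 643/1340 = 47.99%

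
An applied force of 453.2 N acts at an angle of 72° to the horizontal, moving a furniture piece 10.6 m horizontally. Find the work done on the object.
W = F·d·cosθ = (453.2)(10.6)cos(72°) = 1484 J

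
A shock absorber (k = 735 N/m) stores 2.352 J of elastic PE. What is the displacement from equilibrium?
x = √(2·PE/k) = √(2·2.352/735) = 0.08 m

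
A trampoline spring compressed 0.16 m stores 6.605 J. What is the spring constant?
k = 2·PE/x² = 2·6.605/(0.16)² = 516.0 N/m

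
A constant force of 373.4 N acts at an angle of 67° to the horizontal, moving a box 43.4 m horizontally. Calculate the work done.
W = F·d·cosθ = (373.4)(43.4)cos(67°) = 6332 J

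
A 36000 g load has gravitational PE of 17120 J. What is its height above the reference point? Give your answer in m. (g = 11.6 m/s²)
Convert to SI: m = 36.0 kg, PE = 17120.0 J
h = PE/(mg) = 17120.0/(36.0·11.6) = 41.0 m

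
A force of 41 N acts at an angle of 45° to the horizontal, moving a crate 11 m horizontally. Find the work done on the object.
W = F·d·cosθ = (41)(11)cos(45°) = 318.9 J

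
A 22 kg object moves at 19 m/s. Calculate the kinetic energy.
KE = ½mv² = ½(22)(19)² = 3971.0 J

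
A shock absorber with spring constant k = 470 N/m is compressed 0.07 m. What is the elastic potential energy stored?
PE = ½kx² = ½(470)(0.07)² = 1.152 J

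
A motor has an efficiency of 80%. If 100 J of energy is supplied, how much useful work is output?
W_out = η·W_in = 0.8·100 = 80.0 J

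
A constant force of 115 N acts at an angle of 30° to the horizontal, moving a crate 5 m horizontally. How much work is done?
W = F·d·cosθ = (115)(5)cos(30°) = 498.0 J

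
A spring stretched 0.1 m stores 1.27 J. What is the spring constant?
k = 2·PE/x² = 2·1.27/(0.1)² = 254.0 N/m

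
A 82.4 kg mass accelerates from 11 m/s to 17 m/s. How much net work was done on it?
W = ΔKE = ½m(v₂² − v₁²) = ½(82.4)(17² − 11²) = 6921.6 J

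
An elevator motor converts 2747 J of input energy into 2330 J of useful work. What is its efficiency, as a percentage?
η = W_out/W_in = 2330/2747 = 84.82%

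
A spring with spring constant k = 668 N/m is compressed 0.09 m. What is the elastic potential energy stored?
PE = ½kx² = ½(668)(0.09)² = 2.705 J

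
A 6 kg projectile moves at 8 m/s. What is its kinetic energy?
KE = ½mv² = ½(6)(8)² = 192.0 J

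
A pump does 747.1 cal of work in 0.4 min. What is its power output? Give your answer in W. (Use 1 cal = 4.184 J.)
Convert to SI: W = 3125.87 J, t = 24.0 s
P = W/t = 3125.87/24.0 = 130.2 W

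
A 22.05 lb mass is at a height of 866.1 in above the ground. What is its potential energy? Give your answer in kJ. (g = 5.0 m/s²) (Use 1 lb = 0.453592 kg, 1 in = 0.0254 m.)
Convert to SI: m = 10.0017 kg, h = 21.9989 m
PE = mgh = (10.0017)(5.0)(21.9989) = 1100.13 J = 1.1 kJ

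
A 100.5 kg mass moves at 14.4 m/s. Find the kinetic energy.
KE = ½mv² = ½(100.5)(14.4)² = 10420 J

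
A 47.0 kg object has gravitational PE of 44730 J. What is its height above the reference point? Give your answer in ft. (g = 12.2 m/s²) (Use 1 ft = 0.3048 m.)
h = PE/(mg) = 44730.0/(47.0·12.2) = 78.0084 m = 255.9 ft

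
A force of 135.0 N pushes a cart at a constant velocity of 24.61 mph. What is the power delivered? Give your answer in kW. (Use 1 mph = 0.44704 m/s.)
Convert to SI: F = 135.0 N, v = 11.0017 m/s
P = Fv = (135.0)(11.0017) = 1485.22 W = 1.485 kW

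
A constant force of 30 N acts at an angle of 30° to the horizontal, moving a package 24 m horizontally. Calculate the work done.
W = F·d·cosθ = (30)(24)cos(30°) = 623.5 J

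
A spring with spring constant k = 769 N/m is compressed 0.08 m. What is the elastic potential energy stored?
PE = ½kx² = ½(769)(0.08)² = 2.461 J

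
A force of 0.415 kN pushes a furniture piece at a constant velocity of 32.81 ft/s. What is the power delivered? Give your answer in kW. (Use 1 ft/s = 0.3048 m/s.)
Convert to SI: F = 415.0 N, v = 10.0005 m/s
P = Fv = (415.0)(10.0005) = 4150.2 W = 4.15 kW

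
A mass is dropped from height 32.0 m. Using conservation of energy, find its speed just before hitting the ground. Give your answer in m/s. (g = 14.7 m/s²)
mgh = ½mv² ⇒ v = √(2gh) = √(2·14.7·32.0) = 30.67 m/s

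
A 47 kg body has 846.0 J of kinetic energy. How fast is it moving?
v = √(2·KE/m) = √(2·846.0/47) = 6.0 m/s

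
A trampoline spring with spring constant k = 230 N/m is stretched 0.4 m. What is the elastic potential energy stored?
PE = ½kx² = ½(230)(0.4)² = 18.4 J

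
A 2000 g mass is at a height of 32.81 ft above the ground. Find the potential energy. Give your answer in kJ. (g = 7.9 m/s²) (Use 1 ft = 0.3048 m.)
Convert to SI: m = 2.0 kg, h = 10.0005 m
PE = mgh = (2.0)(7.9)(10.0005) = 158.008 J = 0.158 kJ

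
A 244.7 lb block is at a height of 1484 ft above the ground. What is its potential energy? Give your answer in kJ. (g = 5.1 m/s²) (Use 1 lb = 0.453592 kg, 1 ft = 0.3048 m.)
Convert to SI: m = 110.994 kg, h = 452.323 m
PE = mgh = (110.994)(5.1)(452.323) = 256046 J = 256.0 kJ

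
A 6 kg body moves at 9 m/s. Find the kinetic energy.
KE = ½mv² = ½(6)(9)² = 243.0 J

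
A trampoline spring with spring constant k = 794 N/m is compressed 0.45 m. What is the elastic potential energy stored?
PE = ½kx² = ½(794)(0.45)² = 80.39 J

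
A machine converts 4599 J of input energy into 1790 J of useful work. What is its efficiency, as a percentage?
η = W_out/W_in = 1790/4599 = 38.92%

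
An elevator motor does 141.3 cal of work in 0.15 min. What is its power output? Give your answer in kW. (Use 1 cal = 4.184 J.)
Convert to SI: W = 591.199 J, t = 9.0 s
P = W/t = 591.199/9.0 = 65.6888 W = 0.06569 kW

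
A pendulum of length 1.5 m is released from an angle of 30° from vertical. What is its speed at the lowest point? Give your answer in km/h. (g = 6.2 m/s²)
h = L(1 − cosθ) = 1.5(1 − cos30°) = 0.200962 m
v = √(2gh) = √(2·6.2·0.200962) = 1.57858 m/s = 5.683 km/h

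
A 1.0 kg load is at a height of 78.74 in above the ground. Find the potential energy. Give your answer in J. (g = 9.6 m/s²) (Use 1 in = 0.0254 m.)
Convert to SI: m = 1.0 kg, h = 2.0 m
PE = mgh = (1.0)(9.6)(2.0) = 19.2 J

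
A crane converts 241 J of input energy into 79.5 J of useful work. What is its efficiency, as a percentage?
η = W_out/W_in = 79.5/241 = 32.99%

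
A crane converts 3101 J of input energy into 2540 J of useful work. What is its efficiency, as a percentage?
η = W_out/W_in = 2540/3101 = 81.91%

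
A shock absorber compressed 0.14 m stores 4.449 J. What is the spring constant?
k = 2·PE/x² = 2·4.449/(0.14)² = 454.0 N/m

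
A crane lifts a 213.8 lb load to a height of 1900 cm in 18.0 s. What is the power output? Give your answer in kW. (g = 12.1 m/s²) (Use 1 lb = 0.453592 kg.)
Convert to SI: m = 96.978 kg, h = 19.0 m, t = 18.0 s
P = mgh/t = (96.978)(12.1)(19.0)/18.0 = 1238.62 W = 1.239 kW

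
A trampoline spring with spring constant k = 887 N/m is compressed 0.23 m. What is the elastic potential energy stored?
PE = ½kx² = ½(887)(0.23)² = 23.46 J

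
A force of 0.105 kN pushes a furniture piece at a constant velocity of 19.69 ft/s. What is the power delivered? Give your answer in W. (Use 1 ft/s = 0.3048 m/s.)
Convert to SI: F = 105.0 N, v = 6.00151 m/s
P = Fv = (105.0)(6.00151) = 630.2 W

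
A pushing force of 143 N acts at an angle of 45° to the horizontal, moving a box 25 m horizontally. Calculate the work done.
W = F·d·cosθ = (143)(25)cos(45°) = 2528 J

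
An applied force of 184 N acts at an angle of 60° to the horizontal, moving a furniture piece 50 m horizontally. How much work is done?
W = F·d·cosθ = (184)(50)cos(60°) = 4600 J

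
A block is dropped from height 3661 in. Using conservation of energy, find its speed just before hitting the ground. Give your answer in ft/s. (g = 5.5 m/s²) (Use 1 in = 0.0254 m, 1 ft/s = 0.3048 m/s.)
Convert to SI: h = 92.9894 m
mgh = ½mv² ⇒ v = √(2gh) = √(2·5.5·92.9894) = 31.9825 m/s = 104.9 ft/s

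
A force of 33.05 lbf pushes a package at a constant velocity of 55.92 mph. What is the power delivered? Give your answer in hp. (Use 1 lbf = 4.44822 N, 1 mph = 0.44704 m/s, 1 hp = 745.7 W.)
Convert to SI: F = 147.014 N, v = 24.9985 m/s
P = Fv = (147.014)(24.9985) = 3675.12 W = 4.928 hp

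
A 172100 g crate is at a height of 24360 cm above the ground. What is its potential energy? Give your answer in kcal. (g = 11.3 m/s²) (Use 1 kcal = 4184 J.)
Convert to SI: m = 172.1 kg, h = 243.6 m
PE = mgh = (172.1)(11.3)(243.6) = 473736 J = 113.2 kcal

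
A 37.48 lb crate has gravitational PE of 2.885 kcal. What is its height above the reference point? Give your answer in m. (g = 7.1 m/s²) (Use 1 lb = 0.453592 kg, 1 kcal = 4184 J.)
Convert to SI: m = 17.0006 kg, PE = 12070.8 J
h = PE/(mg) = 12070.8/(17.0006·7.1) = 100.0 m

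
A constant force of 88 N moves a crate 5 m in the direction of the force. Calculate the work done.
W = F·d = (88)(5) = 440.0 J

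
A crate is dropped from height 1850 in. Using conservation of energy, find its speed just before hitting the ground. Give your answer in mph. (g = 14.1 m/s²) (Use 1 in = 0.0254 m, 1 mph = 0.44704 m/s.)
Convert to SI: h = 46.99 m
mgh = ½mv² ⇒ v = √(2gh) = √(2·14.1·46.99) = 36.4022 m/s = 81.43 mph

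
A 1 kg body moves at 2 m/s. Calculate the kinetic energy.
KE = ½mv² = ½(1)(2)² = 2.0 J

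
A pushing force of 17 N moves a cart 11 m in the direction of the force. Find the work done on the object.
W = F·d = (17)(11) = 187.0 J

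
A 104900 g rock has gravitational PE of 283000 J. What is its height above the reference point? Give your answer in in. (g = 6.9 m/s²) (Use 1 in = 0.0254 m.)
Convert to SI: m = 104.9 kg, PE = 283000 J
h = PE/(mg) = 283000/(104.9·6.9) = 390.987 m = 15390 in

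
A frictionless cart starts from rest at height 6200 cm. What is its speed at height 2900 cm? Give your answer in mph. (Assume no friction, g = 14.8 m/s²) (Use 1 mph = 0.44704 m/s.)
Convert to SI: h₁−h₂ = 33.0 m
mgh₁ = mgh₂ + ½mv² ⇒ v = √(2g(h₁−h₂)) = √(2·14.8·33.0) = 31.2538 m/s = 69.91 mph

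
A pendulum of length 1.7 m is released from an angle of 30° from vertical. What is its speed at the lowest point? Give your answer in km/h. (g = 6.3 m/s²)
h = L(1 − cosθ) = 1.7(1 − cos30°) = 0.227757 m
v = √(2gh) = √(2·6.3·0.227757) = 1.69403 m/s = 6.099 km/h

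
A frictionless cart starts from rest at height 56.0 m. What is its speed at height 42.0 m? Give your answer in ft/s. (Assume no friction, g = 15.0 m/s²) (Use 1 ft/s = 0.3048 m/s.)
mgh₁ = mgh₂ + ½mv² ⇒ v = √(2g(h₁−h₂)) = √(2·15.0·14.0) = 20.4939 m/s = 67.24 ft/s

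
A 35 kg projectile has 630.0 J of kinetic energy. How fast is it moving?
v = √(2·KE/m) = √(2·630.0/35) = 6.0 m/s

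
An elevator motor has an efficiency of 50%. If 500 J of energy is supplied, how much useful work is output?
W_out = η·W_in = 0.5·500 = 250.0 J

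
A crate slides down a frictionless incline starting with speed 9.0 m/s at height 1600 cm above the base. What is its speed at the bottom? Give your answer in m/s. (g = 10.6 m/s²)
Convert to SI: v₀ = 9.0 m/s, h = 16.0 m
½mv₀² + mgh = ½mv² ⇒ v = √(v₀² + 2gh) = √(9.0² + 2·10.6·16.0) = 20.5 m/s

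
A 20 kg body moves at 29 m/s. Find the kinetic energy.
KE = ½mv² = ½(20)(29)² = 8410.0 J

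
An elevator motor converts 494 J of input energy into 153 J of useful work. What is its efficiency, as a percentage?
η = W_out/W_in = 153/494 = 30.97%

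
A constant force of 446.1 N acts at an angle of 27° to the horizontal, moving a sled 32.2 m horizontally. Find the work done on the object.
W = F·d·cosθ = (446.1)(32.2)cos(27°) = 12800 J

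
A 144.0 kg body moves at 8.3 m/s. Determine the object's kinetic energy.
KE = ½mv² = ½(144.0)(8.3)² = 4960 J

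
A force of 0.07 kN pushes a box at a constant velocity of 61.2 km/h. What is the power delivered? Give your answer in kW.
Convert to SI: F = 70.0 N, v = 17.0 m/s
P = Fv = (70.0)(17.0) = 1190.0 W = 1.19 kW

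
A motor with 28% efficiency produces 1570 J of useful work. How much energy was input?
W_in = W_out/η = 1570/0.28 = 5607 J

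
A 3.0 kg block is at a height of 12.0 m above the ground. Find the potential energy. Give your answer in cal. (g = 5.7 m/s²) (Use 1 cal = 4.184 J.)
PE = mgh = (3.0)(5.7)(12.0) = 205.2 J = 49.04 cal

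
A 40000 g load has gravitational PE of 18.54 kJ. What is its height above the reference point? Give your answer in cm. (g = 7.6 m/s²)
Convert to SI: m = 40.0 kg, PE = 18540.0 J
h = PE/(mg) = 18540.0/(40.0·7.6) = 60.9868 m = 6099 cm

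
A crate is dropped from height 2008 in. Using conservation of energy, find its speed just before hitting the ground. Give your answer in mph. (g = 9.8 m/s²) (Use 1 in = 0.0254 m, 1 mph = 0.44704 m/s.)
Convert to SI: h = 51.0032 m
mgh = ½mv² ⇒ v = √(2gh) = √(2·9.8·51.0032) = 31.6174 m/s = 70.73 mph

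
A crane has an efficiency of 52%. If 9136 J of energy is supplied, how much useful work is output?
W_out = η·W_in = 0.52·9136 = 4750.72 J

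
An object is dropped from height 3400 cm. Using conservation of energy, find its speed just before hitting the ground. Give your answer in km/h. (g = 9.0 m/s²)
Convert to SI: h = 34.0 m
mgh = ½mv² ⇒ v = √(2gh) = √(2·9.0·34.0) = 24.7386 m/s = 89.06 km/h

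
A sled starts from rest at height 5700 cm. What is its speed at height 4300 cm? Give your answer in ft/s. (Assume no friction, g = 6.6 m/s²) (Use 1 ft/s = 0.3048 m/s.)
Convert to SI: h₁−h₂ = 14.0 m
mgh₁ = mgh₂ + ½mv² ⇒ v = √(2g(h₁−h₂)) = √(2·6.6·14.0) = 13.5941 m/s = 44.6 ft/s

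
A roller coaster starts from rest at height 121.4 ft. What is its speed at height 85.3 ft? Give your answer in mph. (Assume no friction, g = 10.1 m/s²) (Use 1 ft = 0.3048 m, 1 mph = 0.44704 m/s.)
Convert to SI: h₁−h₂ = 11.0033 m
mgh₁ = mgh₂ + ½mv² ⇒ v = √(2g(h₁−h₂)) = √(2·10.1·11.0033) = 14.9086 m/s = 33.35 mph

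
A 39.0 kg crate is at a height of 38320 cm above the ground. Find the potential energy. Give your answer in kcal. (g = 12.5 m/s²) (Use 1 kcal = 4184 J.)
Convert to SI: m = 39.0 kg, h = 383.2 m
PE = mgh = (39.0)(12.5)(383.2) = 186810 J = 44.65 kcal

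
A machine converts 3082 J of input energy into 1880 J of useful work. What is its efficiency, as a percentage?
η = W_out/W_in = 1880/3082 = 61.0%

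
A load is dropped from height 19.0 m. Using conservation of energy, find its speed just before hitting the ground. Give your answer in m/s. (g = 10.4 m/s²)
mgh = ½mv² ⇒ v = √(2gh) = √(2·10.4·19.0) = 19.88 m/s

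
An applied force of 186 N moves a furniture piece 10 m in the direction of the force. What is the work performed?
W = F·d = (186)(10) = 1860 J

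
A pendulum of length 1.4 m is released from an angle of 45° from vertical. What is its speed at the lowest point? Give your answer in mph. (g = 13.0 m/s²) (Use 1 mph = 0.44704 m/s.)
h = L(1 − cosθ) = 1.4(1 − cos45°) = 0.410051 m
v = √(2gh) = √(2·13.0·0.410051) = 3.26517 m/s = 7.304 mph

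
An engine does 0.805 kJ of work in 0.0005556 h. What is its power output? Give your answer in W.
Convert to SI: W = 805.0 J, t = 2.00016 s
P = W/t = 805.0/2.00016 = 402.5 W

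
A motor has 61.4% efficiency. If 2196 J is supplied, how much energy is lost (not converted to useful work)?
W_lost = W_in(1 − η) = 2196·(1 − 0.614) = 847.7 J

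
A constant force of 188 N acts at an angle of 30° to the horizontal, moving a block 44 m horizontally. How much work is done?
W = F·d·cosθ = (188)(44)cos(30°) = 7164 J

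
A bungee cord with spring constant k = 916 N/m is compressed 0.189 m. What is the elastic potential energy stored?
PE = ½kx² = ½(916)(0.189)² = 16.36 J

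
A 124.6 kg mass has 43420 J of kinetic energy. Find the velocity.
v = √(2·KE/m) = √(2·43420/124.6) = 26.4 m/s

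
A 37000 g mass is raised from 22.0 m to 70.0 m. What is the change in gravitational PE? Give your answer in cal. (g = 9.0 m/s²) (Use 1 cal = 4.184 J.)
Convert to SI: m = 37.0 kg, Δh = 48.0 m
ΔPE = mgΔh = (37.0)(9.0)(48.0) = 15984.0 J = 3820 cal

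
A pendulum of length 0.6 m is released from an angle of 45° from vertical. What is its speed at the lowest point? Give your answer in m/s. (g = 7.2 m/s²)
h = L(1 − cosθ) = 0.6(1 − cos45°) = 0.175736 m
v = √(2gh) = √(2·7.2·0.175736) = 1.591 m/s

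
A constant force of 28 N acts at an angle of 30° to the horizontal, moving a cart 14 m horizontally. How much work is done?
W = F·d·cosθ = (28)(14)cos(30°) = 339.5 J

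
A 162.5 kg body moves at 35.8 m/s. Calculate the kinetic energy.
KE = ½mv² = ½(162.5)(35.8)² = 104100 J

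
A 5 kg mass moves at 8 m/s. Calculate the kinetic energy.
KE = ½mv² = ½(5)(8)² = 160.0 J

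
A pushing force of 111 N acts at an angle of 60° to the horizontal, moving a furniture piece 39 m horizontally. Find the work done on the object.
W = F·d·cosθ = (111)(39)cos(60°) = 2165 J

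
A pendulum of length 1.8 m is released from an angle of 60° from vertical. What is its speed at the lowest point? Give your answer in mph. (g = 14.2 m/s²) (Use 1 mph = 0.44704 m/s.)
h = L(1 − cosθ) = 1.8(1 − cos60°) = 0.9 m
v = √(2gh) = √(2·14.2·0.9) = 5.05569 m/s = 11.31 mph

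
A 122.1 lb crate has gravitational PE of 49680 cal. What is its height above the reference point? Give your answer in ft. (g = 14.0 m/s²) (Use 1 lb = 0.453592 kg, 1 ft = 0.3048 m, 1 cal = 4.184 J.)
Convert to SI: m = 55.3836 kg, PE = 207861 J
h = PE/(mg) = 207861/(55.3836·14.0) = 268.08 m = 879.5 ft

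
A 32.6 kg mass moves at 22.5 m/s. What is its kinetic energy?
KE = ½mv² = ½(32.6)(22.5)² = 8252 J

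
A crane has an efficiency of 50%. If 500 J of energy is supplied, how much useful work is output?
W_out = η·W_in = 0.5·500 = 250.0 J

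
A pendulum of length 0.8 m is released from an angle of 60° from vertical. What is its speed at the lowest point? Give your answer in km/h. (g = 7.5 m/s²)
h = L(1 − cosθ) = 0.8(1 − cos60°) = 0.4 m
v = √(2gh) = √(2·7.5·0.4) = 2.44949 m/s = 8.818 km/h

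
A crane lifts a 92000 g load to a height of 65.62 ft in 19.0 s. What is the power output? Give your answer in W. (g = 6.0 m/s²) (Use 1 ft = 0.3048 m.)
Convert to SI: m = 92.0 kg, h = 20.001 m, t = 19.0 s
P = mgh/t = (92.0)(6.0)(20.001)/19.0 = 581.1 W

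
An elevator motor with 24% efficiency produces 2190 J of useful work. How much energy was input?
W_in = W_out/η = 2190/0.24 = 9125 J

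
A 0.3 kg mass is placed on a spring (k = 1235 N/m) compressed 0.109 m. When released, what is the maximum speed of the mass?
½kx² = ½mv² ⇒ v = x√(k/m) = (0.109)√(1235/0.3) = 6.994 m/s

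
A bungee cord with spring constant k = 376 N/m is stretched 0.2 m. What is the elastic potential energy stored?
PE = ½kx² = ½(376)(0.2)² = 7.52 J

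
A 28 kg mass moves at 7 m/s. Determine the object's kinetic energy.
KE = ½mv² = ½(28)(7)² = 686.0 J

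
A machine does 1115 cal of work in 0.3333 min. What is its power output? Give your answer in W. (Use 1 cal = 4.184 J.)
Convert to SI: W = 4665.16 J, t = 19.998 s
P = W/t = 4665.16/19.998 = 233.3 W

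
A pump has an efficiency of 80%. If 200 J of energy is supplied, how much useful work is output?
W_out = η·W_in = 0.8·200 = 160.0 J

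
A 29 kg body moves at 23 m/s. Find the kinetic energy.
KE = ½mv² = ½(29)(23)² = 7670.5 J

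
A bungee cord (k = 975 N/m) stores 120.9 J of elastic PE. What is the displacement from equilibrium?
x = √(2·PE/k) = √(2·120.9/975) = 0.498 m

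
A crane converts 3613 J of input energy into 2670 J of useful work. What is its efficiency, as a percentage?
η = W_out/W_in = 2670/3613 = 73.9%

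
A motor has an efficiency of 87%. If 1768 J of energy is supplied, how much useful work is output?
W_out = η·W_in = 0.87·1768 = 1538.16 J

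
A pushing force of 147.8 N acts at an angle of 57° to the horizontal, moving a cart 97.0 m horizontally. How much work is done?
W = F·d·cosθ = (147.8)(97.0)cos(57°) = 7808 J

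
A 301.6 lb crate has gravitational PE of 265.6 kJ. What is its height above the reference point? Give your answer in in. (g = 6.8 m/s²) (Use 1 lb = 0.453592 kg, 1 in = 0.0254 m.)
Convert to SI: m = 136.803 kg, PE = 265600 J
h = PE/(mg) = 265600/(136.803·6.8) = 285.511 m = 11240 in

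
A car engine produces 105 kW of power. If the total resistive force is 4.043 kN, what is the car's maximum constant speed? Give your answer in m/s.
Convert to SI: F = 4043.0 N
P = Fv ⇒ v = P/F = 105000 W/4043.0 N = 25.97 m/s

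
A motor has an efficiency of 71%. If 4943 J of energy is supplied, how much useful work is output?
W_out = η·W_in = 0.71·4943 = 3509.53 J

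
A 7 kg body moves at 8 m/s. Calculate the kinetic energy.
KE = ½mv² = ½(7)(8)² = 224.0 J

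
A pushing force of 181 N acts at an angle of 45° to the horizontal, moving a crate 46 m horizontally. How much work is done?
W = F·d·cosθ = (181)(46)cos(45°) = 5887 J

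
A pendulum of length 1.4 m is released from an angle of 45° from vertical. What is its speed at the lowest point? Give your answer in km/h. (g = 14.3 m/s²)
h = L(1 − cosθ) = 1.4(1 − cos45°) = 0.410051 m
v = √(2gh) = √(2·14.3·0.410051) = 3.42454 m/s = 12.33 km/h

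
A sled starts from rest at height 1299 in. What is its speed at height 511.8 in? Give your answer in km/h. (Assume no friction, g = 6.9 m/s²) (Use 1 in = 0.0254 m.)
Convert to SI: h₁−h₂ = 19.9949 m
mgh₁ = mgh₂ + ½mv² ⇒ v = √(2g(h₁−h₂)) = √(2·6.9·19.9949) = 16.6111 m/s = 59.8 km/h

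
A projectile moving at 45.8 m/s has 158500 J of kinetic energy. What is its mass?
m = 2·KE/v² = 2·158500/(45.8)² = 151.1 kg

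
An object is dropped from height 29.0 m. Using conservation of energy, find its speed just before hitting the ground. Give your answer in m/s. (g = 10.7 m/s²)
mgh = ½mv² ⇒ v = √(2gh) = √(2·10.7·29.0) = 24.91 m/s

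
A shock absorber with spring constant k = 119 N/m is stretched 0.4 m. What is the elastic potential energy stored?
PE = ½kx² = ½(119)(0.4)² = 9.52 J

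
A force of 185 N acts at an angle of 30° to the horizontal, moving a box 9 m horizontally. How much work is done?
W = F·d·cosθ = (185)(9)cos(30°) = 1442 J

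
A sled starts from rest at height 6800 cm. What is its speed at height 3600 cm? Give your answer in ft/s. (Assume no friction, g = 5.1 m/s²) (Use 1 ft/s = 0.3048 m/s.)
Convert to SI: h₁−h₂ = 32.0 m
mgh₁ = mgh₂ + ½mv² ⇒ v = √(2g(h₁−h₂)) = √(2·5.1·32.0) = 18.0665 m/s = 59.27 ft/s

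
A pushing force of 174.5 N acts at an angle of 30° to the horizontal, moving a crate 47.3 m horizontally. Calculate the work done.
W = F·d·cosθ = (174.5)(47.3)cos(30°) = 7148 J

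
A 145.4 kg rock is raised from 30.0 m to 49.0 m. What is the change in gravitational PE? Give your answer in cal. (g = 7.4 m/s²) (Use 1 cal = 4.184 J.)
ΔPE = mgΔh = (145.4)(7.4)(19.0) = 20443.2 J = 4886 cal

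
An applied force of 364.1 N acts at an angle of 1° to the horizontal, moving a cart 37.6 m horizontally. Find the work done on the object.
W = F·d·cosθ = (364.1)(37.6)cos(1°) = 13690 J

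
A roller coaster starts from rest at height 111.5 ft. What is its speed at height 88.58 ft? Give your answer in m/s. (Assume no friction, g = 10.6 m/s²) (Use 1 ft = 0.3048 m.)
Convert to SI: h₁−h₂ = 6.98602 m
mgh₁ = mgh₂ + ½mv² ⇒ v = √(2g(h₁−h₂)) = √(2·10.6·6.98602) = 12.17 m/s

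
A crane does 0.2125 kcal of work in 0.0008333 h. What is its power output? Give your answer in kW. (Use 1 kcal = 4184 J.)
Convert to SI: W = 889.1 J, t = 2.99988 s
P = W/t = 889.1/2.99988 = 296.379 W = 0.2964 kW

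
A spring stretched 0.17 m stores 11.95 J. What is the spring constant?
k = 2·PE/x² = 2·11.95/(0.17)² = 827.0 N/m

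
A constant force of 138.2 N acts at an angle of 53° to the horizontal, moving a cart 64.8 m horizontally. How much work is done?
W = F·d·cosθ = (138.2)(64.8)cos(53°) = 5389 J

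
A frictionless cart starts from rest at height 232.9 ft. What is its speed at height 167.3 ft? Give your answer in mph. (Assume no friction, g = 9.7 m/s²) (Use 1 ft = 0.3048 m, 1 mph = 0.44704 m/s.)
Convert to SI: h₁−h₂ = 19.9949 m
mgh₁ = mgh₂ + ½mv² ⇒ v = √(2g(h₁−h₂)) = √(2·9.7·19.9949) = 19.6952 m/s = 44.06 mph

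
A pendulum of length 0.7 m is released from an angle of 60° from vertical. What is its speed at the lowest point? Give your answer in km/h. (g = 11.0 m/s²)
h = L(1 − cosθ) = 0.7(1 − cos60°) = 0.35 m
v = √(2gh) = √(2·11.0·0.35) = 2.77489 m/s = 9.99 km/h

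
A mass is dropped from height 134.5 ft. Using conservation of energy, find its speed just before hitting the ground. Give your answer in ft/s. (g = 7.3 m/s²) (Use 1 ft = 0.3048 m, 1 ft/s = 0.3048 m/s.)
Convert to SI: h = 40.9956 m
mgh = ½mv² ⇒ v = √(2gh) = √(2·7.3·40.9956) = 24.465 m/s = 80.27 ft/s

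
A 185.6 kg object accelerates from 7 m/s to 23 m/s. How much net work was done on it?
W = ΔKE = ½m(v₂² − v₁²) = ½(185.6)(23² − 7²) = 44544.0 J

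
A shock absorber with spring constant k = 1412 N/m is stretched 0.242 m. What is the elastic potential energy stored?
PE = ½kx² = ½(1412)(0.242)² = 41.35 J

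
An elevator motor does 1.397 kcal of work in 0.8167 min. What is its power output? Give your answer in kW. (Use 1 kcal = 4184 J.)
Convert to SI: W = 5845.05 J, t = 49.002 s
P = W/t = 5845.05/49.002 = 119.282 W = 0.1193 kW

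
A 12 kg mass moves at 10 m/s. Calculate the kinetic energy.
KE = ½mv² = ½(12)(10)² = 600.0 J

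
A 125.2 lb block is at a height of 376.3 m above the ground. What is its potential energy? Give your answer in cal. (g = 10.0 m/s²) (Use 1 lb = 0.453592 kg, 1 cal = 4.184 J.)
Convert to SI: m = 56.7897 kg, h = 376.3 m
PE = mgh = (56.7897)(10.0)(376.3) = 213700 J = 51080 cal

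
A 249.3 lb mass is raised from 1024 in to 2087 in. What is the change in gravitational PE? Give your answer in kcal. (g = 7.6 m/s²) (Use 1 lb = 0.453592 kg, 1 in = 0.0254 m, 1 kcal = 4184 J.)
Convert to SI: m = 113.08 kg, Δh = 27.0002 m
ΔPE = mgΔh = (113.08)(7.6)(27.0002) = 23204.3 J = 5.546 kcal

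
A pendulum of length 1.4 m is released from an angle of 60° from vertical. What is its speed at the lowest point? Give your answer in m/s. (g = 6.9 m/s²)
h = L(1 − cosθ) = 1.4(1 − cos60°) = 0.7 m
v = √(2gh) = √(2·6.9·0.7) = 3.108 m/s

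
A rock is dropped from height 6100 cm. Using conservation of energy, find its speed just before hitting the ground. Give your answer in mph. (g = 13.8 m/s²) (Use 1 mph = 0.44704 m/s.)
Convert to SI: h = 61.0 m
mgh = ½mv² ⇒ v = √(2gh) = √(2·13.8·61.0) = 41.0317 m/s = 91.79 mph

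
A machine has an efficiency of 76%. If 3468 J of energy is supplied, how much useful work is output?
W_out = η·W_in = 0.76·3468 = 2635.68 J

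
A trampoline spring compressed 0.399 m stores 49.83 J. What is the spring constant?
k = 2·PE/x² = 2·49.83/(0.399)² = 626.0 N/m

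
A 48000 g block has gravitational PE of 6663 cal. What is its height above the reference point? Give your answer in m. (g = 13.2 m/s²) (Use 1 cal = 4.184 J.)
Convert to SI: m = 48.0 kg, PE = 27878.0 J
h = PE/(mg) = 27878.0/(48.0·13.2) = 44.0 m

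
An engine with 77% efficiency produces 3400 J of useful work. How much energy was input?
W_in = W_out/η = 3400/0.77 = 4416 J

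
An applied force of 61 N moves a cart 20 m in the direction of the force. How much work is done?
W = F·d = (61)(20) = 1220 J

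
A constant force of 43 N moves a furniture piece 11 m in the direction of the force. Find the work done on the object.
W = F·d = (43)(11) = 473.0 J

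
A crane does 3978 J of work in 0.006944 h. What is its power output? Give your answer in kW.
Convert to SI: W = 3978.0 J, t = 24.9984 s
P = W/t = 3978.0/24.9984 = 159.13 W = 0.1591 kW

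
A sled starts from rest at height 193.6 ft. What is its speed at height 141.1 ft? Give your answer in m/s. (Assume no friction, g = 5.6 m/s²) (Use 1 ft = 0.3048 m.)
Convert to SI: h₁−h₂ = 16.002 m
mgh₁ = mgh₂ + ½mv² ⇒ v = √(2g(h₁−h₂)) = √(2·5.6·16.002) = 13.39 m/s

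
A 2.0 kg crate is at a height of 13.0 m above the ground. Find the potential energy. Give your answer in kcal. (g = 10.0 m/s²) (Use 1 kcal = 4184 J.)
PE = mgh = (2.0)(10.0)(13.0) = 260.0 J = 0.06214 kcal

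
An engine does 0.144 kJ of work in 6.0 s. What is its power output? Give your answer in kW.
Convert to SI: W = 144.0 J, t = 6.0 s
P = W/t = 144.0/6.0 = 24.0 W = 0.024 kW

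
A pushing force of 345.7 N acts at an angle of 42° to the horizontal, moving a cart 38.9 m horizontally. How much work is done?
W = F·d·cosθ = (345.7)(38.9)cos(42°) = 9994 J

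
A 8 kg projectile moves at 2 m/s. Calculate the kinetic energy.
KE = ½mv² = ½(8)(2)² = 16.0 J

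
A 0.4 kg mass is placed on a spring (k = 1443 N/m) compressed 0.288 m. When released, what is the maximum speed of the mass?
½kx² = ½mv² ⇒ v = x√(k/m) = (0.288)√(1443/0.4) = 17.3 m/s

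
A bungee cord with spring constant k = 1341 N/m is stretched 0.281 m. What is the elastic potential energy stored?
PE = ½kx² = ½(1341)(0.281)² = 52.94 J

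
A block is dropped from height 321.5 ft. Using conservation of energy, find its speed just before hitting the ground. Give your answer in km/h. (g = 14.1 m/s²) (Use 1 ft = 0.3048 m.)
Convert to SI: h = 97.9932 m
mgh = ½mv² ⇒ v = √(2gh) = √(2·14.1·97.9932) = 52.5681 m/s = 189.2 km/h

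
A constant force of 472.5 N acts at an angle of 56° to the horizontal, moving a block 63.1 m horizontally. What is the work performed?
W = F·d·cosθ = (472.5)(63.1)cos(56°) = 16670 J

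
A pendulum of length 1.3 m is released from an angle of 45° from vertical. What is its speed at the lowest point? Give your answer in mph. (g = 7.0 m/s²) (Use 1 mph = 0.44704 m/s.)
h = L(1 − cosθ) = 1.3(1 − cos45°) = 0.380761 m
v = √(2gh) = √(2·7.0·0.380761) = 2.30882 m/s = 5.165 mph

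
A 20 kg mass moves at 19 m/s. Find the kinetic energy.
KE = ½mv² = ½(20)(19)² = 3610.0 J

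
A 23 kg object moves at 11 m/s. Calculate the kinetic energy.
KE = ½mv² = ½(23)(11)² = 1391.5 J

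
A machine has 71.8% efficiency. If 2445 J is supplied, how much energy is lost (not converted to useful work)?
W_lost = W_in(1 − η) = 2445·(1 − 0.718) = 689.5 J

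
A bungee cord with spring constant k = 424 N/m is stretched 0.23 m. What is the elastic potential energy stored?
PE = ½kx² = ½(424)(0.23)² = 11.21 J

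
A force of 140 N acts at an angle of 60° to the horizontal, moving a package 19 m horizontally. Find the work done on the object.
W = F·d·cosθ = (140)(19)cos(60°) = 1330 J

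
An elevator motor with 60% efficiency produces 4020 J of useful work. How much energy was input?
W_in = W_out/η = 4020/0.6 = 6700 J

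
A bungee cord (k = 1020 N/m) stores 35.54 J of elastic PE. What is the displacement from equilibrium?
x = √(2·PE/k) = √(2·35.54/1020) = 0.264 m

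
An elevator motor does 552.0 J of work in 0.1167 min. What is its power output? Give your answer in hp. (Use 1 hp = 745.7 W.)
Convert to SI: W = 552.0 J, t = 7.002 s
P = W/t = 552.0/7.002 = 78.8346 W = 0.1057 hp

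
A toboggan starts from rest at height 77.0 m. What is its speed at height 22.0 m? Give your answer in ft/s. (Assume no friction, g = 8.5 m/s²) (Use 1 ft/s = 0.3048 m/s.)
mgh₁ = mgh₂ + ½mv² ⇒ v = √(2g(h₁−h₂)) = √(2·8.5·55.0) = 30.5778 m/s = 100.3 ft/s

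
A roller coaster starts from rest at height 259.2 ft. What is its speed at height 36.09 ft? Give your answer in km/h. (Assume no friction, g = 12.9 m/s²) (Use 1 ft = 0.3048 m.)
Convert to SI: h₁−h₂ = 68.0039 m
mgh₁ = mgh₂ + ½mv² ⇒ v = √(2g(h₁−h₂)) = √(2·12.9·68.0039) = 41.8868 m/s = 150.8 km/h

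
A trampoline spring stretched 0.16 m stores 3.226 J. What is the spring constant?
k = 2·PE/x² = 2·3.226/(0.16)² = 252.0 N/m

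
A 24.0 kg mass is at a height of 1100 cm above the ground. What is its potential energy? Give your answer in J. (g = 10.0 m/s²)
Convert to SI: m = 24.0 kg, h = 11.0 m
PE = mgh = (24.0)(10.0)(11.0) = 2640 J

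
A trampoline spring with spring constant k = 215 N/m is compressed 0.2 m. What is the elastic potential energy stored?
PE = ½kx² = ½(215)(0.2)² = 4.3 J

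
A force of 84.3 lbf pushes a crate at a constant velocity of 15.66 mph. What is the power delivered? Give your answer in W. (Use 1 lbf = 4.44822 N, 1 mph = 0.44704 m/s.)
Convert to SI: F = 374.985 N, v = 7.00065 m/s
P = Fv = (374.985)(7.00065) = 2625 W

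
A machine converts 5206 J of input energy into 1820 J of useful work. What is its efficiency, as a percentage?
η = W_out/W_in = 1820/5206 = 34.96%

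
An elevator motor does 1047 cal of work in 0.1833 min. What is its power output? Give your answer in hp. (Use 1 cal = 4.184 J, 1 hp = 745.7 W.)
Convert to SI: W = 4380.65 J, t = 10.998 s
P = W/t = 4380.65/10.998 = 398.313 W = 0.5341 hp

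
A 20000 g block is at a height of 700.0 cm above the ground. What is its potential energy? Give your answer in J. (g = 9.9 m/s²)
Convert to SI: m = 20.0 kg, h = 7.0 m
PE = mgh = (20.0)(9.9)(7.0) = 1386 J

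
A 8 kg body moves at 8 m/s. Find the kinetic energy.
KE = ½mv² = ½(8)(8)² = 256.0 J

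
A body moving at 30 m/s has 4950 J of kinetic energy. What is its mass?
m = 2·KE/v² = 2·4950/(30)² = 11.0 kg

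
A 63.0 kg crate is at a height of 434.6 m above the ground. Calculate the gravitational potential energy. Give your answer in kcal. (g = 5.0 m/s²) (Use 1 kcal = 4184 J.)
PE = mgh = (63.0)(5.0)(434.6) = 136899 J = 32.72 kcal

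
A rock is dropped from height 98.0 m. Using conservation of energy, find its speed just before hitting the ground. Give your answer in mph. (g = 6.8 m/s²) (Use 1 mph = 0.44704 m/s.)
mgh = ½mv² ⇒ v = √(2gh) = √(2·6.8·98.0) = 36.50753 m/s = 81.67 mph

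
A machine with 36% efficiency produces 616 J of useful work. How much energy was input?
W_in = W_out/η = 616/0.36 = 1711 J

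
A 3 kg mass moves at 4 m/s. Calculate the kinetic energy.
KE = ½mv² = ½(3)(4)² = 24.0 J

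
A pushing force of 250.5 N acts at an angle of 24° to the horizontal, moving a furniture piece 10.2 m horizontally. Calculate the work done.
W = F·d·cosθ = (250.5)(10.2)cos(24°) = 2334 J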